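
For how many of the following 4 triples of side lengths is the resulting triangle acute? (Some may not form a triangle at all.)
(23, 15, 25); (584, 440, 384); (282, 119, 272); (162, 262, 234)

3

(23,15,25): 15²+23² = 754 > 625 = 25² → acute
(584,440,384): 384²+440² = 341056 = 584² → right
(282,119,272): 119²+272² = 88145 > 79524 = 282² → acute
(162,262,234): 162²+234² = 81000 > 68644 = 262² → acute
3 of the 4 are acute.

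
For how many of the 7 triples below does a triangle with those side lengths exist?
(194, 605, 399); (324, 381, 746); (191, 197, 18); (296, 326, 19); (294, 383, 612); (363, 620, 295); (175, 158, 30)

4

(194,399,605): 194+399 ≤ 605 → not valid
(324,381,746): 324+381 ≤ 746 → not valid
(18,191,197): 18+191 > 197 → valid
(19,296,326): 19+296 ≤ 326 → not valid
(294,383,612): 294+383 > 612 → valid
(295,363,620): 295+363 > 620 → valid
(30,158,175): 30+158 > 175 → valid
4 of the 7 triples form a triangle.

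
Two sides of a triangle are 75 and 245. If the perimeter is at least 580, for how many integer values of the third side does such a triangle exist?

Triangle inequality: 170 < x < 320. Perimeter ≥ 580 gives x ≥ 580 − 75 − 245 = 260.
So 260 ≤ x < 320; integers 260 through 319: 60 values.

60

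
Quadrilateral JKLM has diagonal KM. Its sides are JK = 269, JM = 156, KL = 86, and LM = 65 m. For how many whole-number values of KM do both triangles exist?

37

From triangle JKM: 113 < KM < 425.
From triangle LKM: 21 < KM < 151.
Intersection: 113 < KM < 151, so integers 114 through 150: 37 values.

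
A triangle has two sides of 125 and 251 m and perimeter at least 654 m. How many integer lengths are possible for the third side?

98

Triangle inequality: 126 < x < 376. Perimeter ≥ 654 gives x ≥ 654 − 125 − 251 = 278.
So 278 ≤ x < 376; integers 278 through 375: 98 values.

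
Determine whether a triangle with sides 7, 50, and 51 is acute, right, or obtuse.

obtuse

Compare the square of the longest side to the sum of squares of the other two: 7² + 50² = 2549 < 2601 = 51².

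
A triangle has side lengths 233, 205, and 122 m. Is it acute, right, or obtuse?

acute

Compare the square of the longest side to the sum of squares of the other two: 122² + 205² = 56909 > 54289 = 233².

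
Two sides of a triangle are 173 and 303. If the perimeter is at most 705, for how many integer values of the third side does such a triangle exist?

99

Triangle inequality: 130 < x < 476. Perimeter ≤ 705 gives x ≤ 705 − 173 − 303 = 229.
So 130 < x ≤ 229; integers 131 through 229: 99 values.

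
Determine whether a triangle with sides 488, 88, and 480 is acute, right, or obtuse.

right

Compare the square of the longest side to the sum of squares of the other two: 88² + 480² = 238144 = 488².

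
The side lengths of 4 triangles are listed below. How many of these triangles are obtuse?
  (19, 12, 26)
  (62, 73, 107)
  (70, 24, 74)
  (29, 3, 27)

(19,12,26): 12²+19² = 505 < 676 = 26² → obtuse
(62,73,107): 62²+73² = 9173 < 11449 = 107² → obtuse
(70,24,74): 24²+70² = 5476 = 74² → right
(29,3,27): 3²+27² = 738 < 841 = 29² → obtuse
3 of the 4 are obtuse.

3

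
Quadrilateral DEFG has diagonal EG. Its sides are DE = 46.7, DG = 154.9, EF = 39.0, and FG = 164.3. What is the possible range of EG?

From triangle DEG: |46.7 − 154.9| < EG < 46.7 + 154.9, i.e. 108.2 < EG < 201.6.
From triangle FEG: 125.3 < EG < 203.3.
Both must hold, so EG lies in the intersection.

125.3 < EG < 201.6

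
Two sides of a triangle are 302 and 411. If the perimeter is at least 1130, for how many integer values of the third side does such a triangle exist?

296

Triangle inequality: 109 < x < 713. Perimeter ≥ 1130 gives x ≥ 1130 − 302 − 411 = 417.
So 417 ≤ x < 713; integers 417 through 712: 296 values.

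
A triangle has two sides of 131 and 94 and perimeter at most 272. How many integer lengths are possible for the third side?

Triangle inequality: 37 < x < 225. Perimeter ≤ 272 gives x ≤ 272 − 131 − 94 = 47.
So 37 < x ≤ 47; integers 38 through 47: 10 values.

10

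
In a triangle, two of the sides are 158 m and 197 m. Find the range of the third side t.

By the triangle inequality, t must be less than 158 + 197 = 355 and greater than |158 − 197| = 39.

39 < t < 355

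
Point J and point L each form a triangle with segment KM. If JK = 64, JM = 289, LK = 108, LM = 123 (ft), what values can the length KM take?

From triangle JKM: |64 − 289| < KM < 64 + 289, i.e. 225 < KM < 353.
From triangle LKM: 15 < KM < 231.
Both must hold, so KM lies in the intersection.

225 < KM < 231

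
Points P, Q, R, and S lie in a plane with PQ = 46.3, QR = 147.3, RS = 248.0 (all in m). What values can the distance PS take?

The maximum is all hops collinear in one direction: 46.3 + 147.3 + 248.0 = 441.6.
The longest hop is 248.0; the others sum to 193.6. Folding the others back against it leaves at least 248.0 − 193.6 = 54.4.

54.4 ≤ PS ≤ 441.6 m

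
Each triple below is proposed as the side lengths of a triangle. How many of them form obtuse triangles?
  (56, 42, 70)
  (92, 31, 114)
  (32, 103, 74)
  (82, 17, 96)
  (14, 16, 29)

(56,42,70): 42²+56² = 4900 = 70² → right
(92,31,114): 31²+92² = 9425 < 12996 = 114² → obtuse
(32,103,74): 32²+74² = 6500 < 10609 = 103² → obtuse
(82,17,96): 17²+82² = 7013 < 9216 = 96² → obtuse
(14,16,29): 14²+16² = 452 < 841 = 29² → obtuse
4 of the 5 are obtuse.

4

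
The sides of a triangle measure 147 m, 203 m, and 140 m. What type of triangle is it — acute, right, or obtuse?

right

Compare the square of the longest side to the sum of squares of the other two: 140² + 147² = 41209 = 203².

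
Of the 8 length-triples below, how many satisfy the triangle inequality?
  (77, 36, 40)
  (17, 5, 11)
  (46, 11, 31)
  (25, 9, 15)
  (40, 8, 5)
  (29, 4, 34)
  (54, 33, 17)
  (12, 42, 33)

1

(36,40,77): 36+40 ≤ 77 → not valid
(5,11,17): 5+11 ≤ 17 → not valid
(11,31,46): 11+31 ≤ 46 → not valid
(9,15,25): 9+15 ≤ 25 → not valid
(5,8,40): 5+8 ≤ 40 → not valid
(4,29,34): 4+29 ≤ 34 → not valid
(17,33,54): 17+33 ≤ 54 → not valid
(12,33,42): 12+33 > 42 → valid
1 of the 8 triples forms a triangle.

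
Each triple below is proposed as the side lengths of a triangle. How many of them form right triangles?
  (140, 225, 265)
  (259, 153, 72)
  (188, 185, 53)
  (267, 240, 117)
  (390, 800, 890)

3

(140,225,265): 140²+225² = 70225 = 265² → right
(259,153,72): 72+153 ≤ 259, not a triangle
(188,185,53): 53²+185² = 37034 > 35344 = 188² → acute
(267,240,117): 117²+240² = 71289 = 267² → right
(390,800,890): 390²+800² = 792100 = 890² → right
3 of the 5 are right.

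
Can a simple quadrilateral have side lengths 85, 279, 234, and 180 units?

A quadrilateral exists iff every side is shorter than the sum of the others — equivalently, the longest side is less than the sum of the rest.
Longest side 279 < 499 (sum of the remaining 3), so yes.

Yes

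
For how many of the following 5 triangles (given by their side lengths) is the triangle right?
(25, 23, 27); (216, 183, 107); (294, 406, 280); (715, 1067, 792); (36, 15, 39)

(25,23,27): 23²+25² = 1154 > 729 = 27² → acute
(216,183,107): 107²+183² = 44938 < 46656 = 216² → obtuse
(294,406,280): 280²+294² = 164836 = 406² → right
(715,1067,792): 715²+792² = 1138489 = 1067² → right
(36,15,39): 15²+36² = 1521 = 39² → right
3 of the 5 are right.

3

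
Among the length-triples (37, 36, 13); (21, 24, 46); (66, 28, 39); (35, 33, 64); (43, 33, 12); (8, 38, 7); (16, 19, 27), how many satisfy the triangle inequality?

(13,36,37): 13+36 > 37 → valid
(21,24,46): 21+24 ≤ 46 → not valid
(28,39,66): 28+39 > 66 → valid
(33,35,64): 33+35 > 64 → valid
(12,33,43): 12+33 > 43 → valid
(7,8,38): 7+8 ≤ 38 → not valid
(16,19,27): 16+19 > 27 → valid
5 of the 7 triples form a triangle.

5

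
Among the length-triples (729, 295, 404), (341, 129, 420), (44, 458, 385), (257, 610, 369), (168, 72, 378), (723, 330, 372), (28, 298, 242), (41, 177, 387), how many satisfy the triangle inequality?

2

(295,404,729): 295+404 ≤ 729 → not valid
(129,341,420): 129+341 > 420 → valid
(44,385,458): 44+385 ≤ 458 → not valid
(257,369,610): 257+369 > 610 → valid
(72,168,378): 72+168 ≤ 378 → not valid
(330,372,723): 330+372 ≤ 723 → not valid
(28,242,298): 28+242 ≤ 298 → not valid
(41,177,387): 41+177 ≤ 387 → not valid
2 of the 8 triples form a triangle.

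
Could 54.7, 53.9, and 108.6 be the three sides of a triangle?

No

The two shorter sides sum to 108.6, exactly equal to the longest side 108.6.
That gives only a degenerate (flat) triangle — the inequality must be strict.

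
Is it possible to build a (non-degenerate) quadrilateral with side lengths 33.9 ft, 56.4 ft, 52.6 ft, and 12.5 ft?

A quadrilateral exists iff every side is shorter than the sum of the others — equivalently, the longest side is less than the sum of the rest.
Longest side 56.4 < 99.0 (sum of the remaining 3), so yes.

Yes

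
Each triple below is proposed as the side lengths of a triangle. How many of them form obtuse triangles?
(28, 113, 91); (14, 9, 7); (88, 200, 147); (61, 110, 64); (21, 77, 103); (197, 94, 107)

(28,113,91): 28²+91² = 9065 < 12769 = 113² → obtuse
(14,9,7): 7²+9² = 130 < 196 = 14² → obtuse
(88,200,147): 88²+147² = 29353 < 40000 = 200² → obtuse
(61,110,64): 61²+64² = 7817 < 12100 = 110² → obtuse
(21,77,103): 21+77 ≤ 103, not a triangle
(197,94,107): 94²+107² = 20285 < 38809 = 197² → obtuse
5 of the 6 are obtuse.

5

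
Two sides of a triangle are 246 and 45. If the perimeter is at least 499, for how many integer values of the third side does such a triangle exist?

83

Triangle inequality: 201 < x < 291. Perimeter ≥ 499 gives x ≥ 499 − 246 − 45 = 208.
So 208 ≤ x < 291; integers 208 through 290: 83 values.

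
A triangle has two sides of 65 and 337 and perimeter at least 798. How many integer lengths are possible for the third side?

6

Triangle inequality: 272 < x < 402. Perimeter ≥ 798 gives x ≥ 798 − 65 − 337 = 396.
So 396 ≤ x < 402; integers 396 through 401: 6 values.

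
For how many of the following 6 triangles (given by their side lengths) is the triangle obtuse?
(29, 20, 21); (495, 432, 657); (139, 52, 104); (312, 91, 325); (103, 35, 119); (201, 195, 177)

(29,20,21): 20²+21² = 841 = 29² → right
(495,432,657): 432²+495² = 431649 = 657² → right
(139,52,104): 52²+104² = 13520 < 19321 = 139² → obtuse
(312,91,325): 91²+312² = 105625 = 325² → right
(103,35,119): 35²+103² = 11834 < 14161 = 119² → obtuse
(201,195,177): 177²+195² = 69354 > 40401 = 201² → acute
2 of the 6 are obtuse.

2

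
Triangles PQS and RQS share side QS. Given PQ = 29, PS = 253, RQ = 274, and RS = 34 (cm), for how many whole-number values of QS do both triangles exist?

From triangle PQS: 224 < QS < 282.
From triangle RQS: 240 < QS < 308.
Intersection: 240 < QS < 282, so integers 241 through 281: 41 values.

41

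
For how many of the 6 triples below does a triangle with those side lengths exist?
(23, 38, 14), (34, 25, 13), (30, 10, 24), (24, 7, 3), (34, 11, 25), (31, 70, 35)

3

(14,23,38): 14+23 ≤ 38 → not valid
(13,25,34): 13+25 > 34 → valid
(10,24,30): 10+24 > 30 → valid
(3,7,24): 3+7 ≤ 24 → not valid
(11,25,34): 11+25 > 34 → valid
(31,35,70): 31+35 ≤ 70 → not valid
3 of the 6 triples form a triangle.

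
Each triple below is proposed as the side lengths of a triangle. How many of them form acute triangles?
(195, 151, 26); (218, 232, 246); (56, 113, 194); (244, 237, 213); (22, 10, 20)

3

(195,151,26): 26+151 ≤ 195, not a triangle
(218,232,246): 218²+232² = 101348 > 60516 = 246² → acute
(56,113,194): 56+113 ≤ 194, not a triangle
(244,237,213): 213²+237² = 101538 > 59536 = 244² → acute
(22,10,20): 10²+20² = 500 > 484 = 22² → acute
3 of the 5 are acute.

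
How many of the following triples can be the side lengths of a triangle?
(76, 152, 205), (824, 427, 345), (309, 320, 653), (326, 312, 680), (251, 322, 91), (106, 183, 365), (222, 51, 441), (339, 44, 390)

2

(76,152,205): 76+152 > 205 → valid
(345,427,824): 345+427 ≤ 824 → not valid
(309,320,653): 309+320 ≤ 653 → not valid
(312,326,680): 312+326 ≤ 680 → not valid
(91,251,322): 91+251 > 322 → valid
(106,183,365): 106+183 ≤ 365 → not valid
(51,222,441): 51+222 ≤ 441 → not valid
(44,339,390): 44+339 ≤ 390 → not valid
2 of the 8 triples form a triangle.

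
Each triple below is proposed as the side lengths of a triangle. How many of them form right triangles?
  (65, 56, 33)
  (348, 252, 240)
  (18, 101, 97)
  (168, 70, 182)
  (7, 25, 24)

4

(65,56,33): 33²+56² = 4225 = 65² → right
(348,252,240): 240²+252² = 121104 = 348² → right
(18,101,97): 18²+97² = 9733 < 10201 = 101² → obtuse
(168,70,182): 70²+168² = 33124 = 182² → right
(7,25,24): 7²+24² = 625 = 25² → right
4 of the 5 are right.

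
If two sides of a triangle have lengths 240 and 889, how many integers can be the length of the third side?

The third side lies in the open interval (649, 1129).
Integers from 650 to 1128 inclusive: 1128 − 650 + 1 = 479.

479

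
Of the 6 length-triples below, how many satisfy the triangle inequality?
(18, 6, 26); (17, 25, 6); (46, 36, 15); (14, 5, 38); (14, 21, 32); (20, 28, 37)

(6,18,26): 6+18 ≤ 26 → not valid
(6,17,25): 6+17 ≤ 25 → not valid
(15,36,46): 15+36 > 46 → valid
(5,14,38): 5+14 ≤ 38 → not valid
(14,21,32): 14+21 > 32 → valid
(20,28,37): 20+28 > 37 → valid
3 of the 6 triples form a triangle.

3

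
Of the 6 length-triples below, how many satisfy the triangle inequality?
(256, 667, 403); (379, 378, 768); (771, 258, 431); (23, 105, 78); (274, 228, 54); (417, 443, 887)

(256,403,667): 256+403 ≤ 667 → not valid
(378,379,768): 378+379 ≤ 768 → not valid
(258,431,771): 258+431 ≤ 771 → not valid
(23,78,105): 23+78 ≤ 105 → not valid
(54,228,274): 54+228 > 274 → valid
(417,443,887): 417+443 ≤ 887 → not valid
1 of the 6 triples forms a triangle.

1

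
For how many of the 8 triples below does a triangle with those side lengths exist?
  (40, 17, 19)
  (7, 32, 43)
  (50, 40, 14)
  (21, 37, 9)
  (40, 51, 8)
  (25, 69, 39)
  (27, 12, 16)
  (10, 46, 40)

3

(17,19,40): 17+19 ≤ 40 → not valid
(7,32,43): 7+32 ≤ 43 → not valid
(14,40,50): 14+40 > 50 → valid
(9,21,37): 9+21 ≤ 37 → not valid
(8,40,51): 8+40 ≤ 51 → not valid
(25,39,69): 25+39 ≤ 69 → not valid
(12,16,27): 12+16 > 27 → valid
(10,40,46): 10+40 > 46 → valid
3 of the 8 triples form a triangle.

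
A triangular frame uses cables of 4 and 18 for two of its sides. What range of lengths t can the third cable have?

By the triangle inequality, t must be less than 4 + 18 = 22 and greater than |4 − 18| = 14.

14 < t < 22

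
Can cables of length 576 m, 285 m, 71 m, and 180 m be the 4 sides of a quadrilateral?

For a quadrilateral, each side must be shorter than the sum of the others.
Here the longest side is 576, but the remaining 3 sides sum to only 536.

No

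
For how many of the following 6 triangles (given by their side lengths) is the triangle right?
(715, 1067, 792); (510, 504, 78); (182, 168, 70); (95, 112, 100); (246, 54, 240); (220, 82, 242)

(715,1067,792): 715²+792² = 1138489 = 1067² → right
(510,504,78): 78²+504² = 260100 = 510² → right
(182,168,70): 70²+168² = 33124 = 182² → right
(95,112,100): 95²+100² = 19025 > 12544 = 112² → acute
(246,54,240): 54²+240² = 60516 = 246² → right
(220,82,242): 82²+220² = 55124 < 58564 = 242² → obtuse
4 of the 6 are right.

4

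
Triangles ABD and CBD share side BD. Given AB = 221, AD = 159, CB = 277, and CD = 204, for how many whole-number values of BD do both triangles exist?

From triangle ABD: 62 < BD < 380.
From triangle CBD: 73 < BD < 481.
Intersection: 73 < BD < 380, so integers 74 through 379: 306 values.

306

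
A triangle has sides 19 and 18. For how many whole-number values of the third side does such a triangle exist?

The third side lies in the open interval (1, 37).
Integers from 2 to 36 inclusive: 36 − 2 + 1 = 35.

35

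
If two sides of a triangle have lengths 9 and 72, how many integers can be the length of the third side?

The third side lies in the open interval (63, 81).
Integers from 64 to 80 inclusive: 80 − 64 + 1 = 17.

17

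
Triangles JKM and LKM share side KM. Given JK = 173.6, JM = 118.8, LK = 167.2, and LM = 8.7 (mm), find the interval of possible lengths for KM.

158.5 < KM < 175.9

From triangle JKM: |173.6 − 118.8| < KM < 173.6 + 118.8, i.e. 54.8 < KM < 292.4.
From triangle LKM: 158.5 < KM < 175.9.
Both must hold, so KM lies in the intersection.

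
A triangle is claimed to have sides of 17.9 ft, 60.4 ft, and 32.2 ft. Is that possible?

No

The longest side is 60.4, but the other two sum to only 50.1.
50.1 < 60.4, so the triangle inequality fails.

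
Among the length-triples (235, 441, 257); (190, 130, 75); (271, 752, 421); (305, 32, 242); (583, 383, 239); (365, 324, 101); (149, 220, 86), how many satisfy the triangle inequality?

5

(235,257,441): 235+257 > 441 → valid
(75,130,190): 75+130 > 190 → valid
(271,421,752): 271+421 ≤ 752 → not valid
(32,242,305): 32+242 ≤ 305 → not valid
(239,383,583): 239+383 > 583 → valid
(101,324,365): 101+324 > 365 → valid
(86,149,220): 86+149 > 220 → valid
5 of the 7 triples form a triangle.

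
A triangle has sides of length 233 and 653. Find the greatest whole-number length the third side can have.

The third side must be strictly less than 233 + 653 = 886.
The largest integer below 886 is 885.

885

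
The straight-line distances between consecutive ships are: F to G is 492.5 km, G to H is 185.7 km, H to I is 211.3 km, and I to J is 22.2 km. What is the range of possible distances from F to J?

73.3 ≤ FJ ≤ 911.7 km

The maximum is all hops collinear in one direction: 492.5 + 185.7 + 211.3 + 22.2 = 911.7.
The longest hop is 492.5; the others sum to 419.2. Folding the others back against it leaves at least 492.5 − 419.2 = 73.3.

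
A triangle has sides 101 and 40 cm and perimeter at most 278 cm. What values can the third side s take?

Triangle inequality alone gives 61 < s < 141.
The perimeter condition gives s ≤ 278 − 101 − 40 = 137.
Intersecting the two: 61 < s ≤ 137.

61 < s ≤ 137 cm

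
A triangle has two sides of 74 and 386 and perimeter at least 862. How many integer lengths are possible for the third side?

Triangle inequality: 312 < x < 460. Perimeter ≥ 862 gives x ≥ 862 − 74 − 386 = 402.
So 402 ≤ x < 460; integers 402 through 459: 58 values.

58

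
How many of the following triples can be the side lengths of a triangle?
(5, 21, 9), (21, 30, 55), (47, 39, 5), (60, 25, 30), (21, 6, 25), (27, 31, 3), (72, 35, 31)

1

(5,9,21): 5+9 ≤ 21 → not valid
(21,30,55): 21+30 ≤ 55 → not valid
(5,39,47): 5+39 ≤ 47 → not valid
(25,30,60): 25+30 ≤ 60 → not valid
(6,21,25): 6+21 > 25 → valid
(3,27,31): 3+27 ≤ 31 → not valid
(31,35,72): 31+35 ≤ 72 → not valid
1 of the 7 triples forms a triangle.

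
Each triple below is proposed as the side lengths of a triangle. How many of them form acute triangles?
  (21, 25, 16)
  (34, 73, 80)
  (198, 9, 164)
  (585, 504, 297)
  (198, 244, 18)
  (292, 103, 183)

2

(21,25,16): 16²+21² = 697 > 625 = 25² → acute
(34,73,80): 34²+73² = 6485 > 6400 = 80² → acute
(198,9,164): 9+164 ≤ 198, not a triangle
(585,504,297): 297²+504² = 342225 = 585² → right
(198,244,18): 18+198 ≤ 244, not a triangle
(292,103,183): 103+183 ≤ 292, not a triangle
2 of the 6 are acute.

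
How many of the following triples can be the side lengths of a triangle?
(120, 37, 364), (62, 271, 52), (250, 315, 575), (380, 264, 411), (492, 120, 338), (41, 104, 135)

(37,120,364): 37+120 ≤ 364 → not valid
(52,62,271): 52+62 ≤ 271 → not valid
(250,315,575): 250+315 ≤ 575 → not valid
(264,380,411): 264+380 > 411 → valid
(120,338,492): 120+338 ≤ 492 → not valid
(41,104,135): 41+104 > 135 → valid
2 of the 6 triples form a triangle.

2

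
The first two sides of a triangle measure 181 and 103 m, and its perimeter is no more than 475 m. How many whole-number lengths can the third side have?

113

Triangle inequality: 78 < x < 284. Perimeter ≤ 475 gives x ≤ 475 − 181 − 103 = 191.
So 78 < x ≤ 191; integers 79 through 191: 113 values.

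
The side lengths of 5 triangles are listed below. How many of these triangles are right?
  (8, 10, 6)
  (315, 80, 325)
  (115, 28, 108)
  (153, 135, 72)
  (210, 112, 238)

4

(8,10,6): 6²+8² = 100 = 10² → right
(315,80,325): 80²+315² = 105625 = 325² → right
(115,28,108): 28²+108² = 12448 < 13225 = 115² → obtuse
(153,135,72): 72²+135² = 23409 = 153² → right
(210,112,238): 112²+210² = 56644 = 238² → right
4 of the 5 are right.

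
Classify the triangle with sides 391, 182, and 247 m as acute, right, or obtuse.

obtuse

Compare the square of the longest side to the sum of squares of the other two: 182² + 247² = 94133 < 152881 = 391².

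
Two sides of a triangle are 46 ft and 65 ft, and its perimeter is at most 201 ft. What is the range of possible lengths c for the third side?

19 < c ≤ 90

Triangle inequality alone gives 19 < c < 111.
The perimeter condition gives c ≤ 201 − 46 − 65 = 90.
Intersecting the two: 19 < c ≤ 90.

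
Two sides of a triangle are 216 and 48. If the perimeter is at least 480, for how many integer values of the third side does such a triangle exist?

48

Triangle inequality: 168 < x < 264. Perimeter ≥ 480 gives x ≥ 480 − 216 − 48 = 216.
So 216 ≤ x < 264; integers 216 through 263: 48 values.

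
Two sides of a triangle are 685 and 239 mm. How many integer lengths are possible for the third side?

The third side lies in the open interval (446, 924).
Integers from 447 to 923 inclusive: 923 − 447 + 1 = 477.

477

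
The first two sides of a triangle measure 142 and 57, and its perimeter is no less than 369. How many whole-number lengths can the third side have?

29

Triangle inequality: 85 < x < 199. Perimeter ≥ 369 gives x ≥ 369 − 142 − 57 = 170.
So 170 ≤ x < 199; integers 170 through 198: 29 values.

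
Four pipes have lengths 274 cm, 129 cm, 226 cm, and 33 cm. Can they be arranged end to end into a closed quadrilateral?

Yes

A quadrilateral exists iff every side is shorter than the sum of the others — equivalently, the longest side is less than the sum of the rest.
Longest side 274 < 388 (sum of the remaining 3), so yes.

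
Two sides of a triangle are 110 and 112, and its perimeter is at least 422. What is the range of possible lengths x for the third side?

Triangle inequality alone gives 2 < x < 222.
The perimeter condition gives x ≥ 422 − 110 − 112 = 200.
Intersecting the two: 200 ≤ x < 222.

200 ≤ x < 222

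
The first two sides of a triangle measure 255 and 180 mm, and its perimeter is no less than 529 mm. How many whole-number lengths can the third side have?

Triangle inequality: 75 < x < 435. Perimeter ≥ 529 gives x ≥ 529 − 255 − 180 = 94.
So 94 ≤ x < 435; integers 94 through 434: 341 values.

341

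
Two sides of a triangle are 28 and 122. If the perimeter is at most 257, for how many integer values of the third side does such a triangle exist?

13

Triangle inequality: 94 < x < 150. Perimeter ≤ 257 gives x ≤ 257 − 28 − 122 = 107.
So 94 < x ≤ 107; integers 95 through 107: 13 values.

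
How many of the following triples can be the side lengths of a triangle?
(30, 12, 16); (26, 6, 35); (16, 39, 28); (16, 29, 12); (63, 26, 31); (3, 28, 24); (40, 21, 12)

(12,16,30): 12+16 ≤ 30 → not valid
(6,26,35): 6+26 ≤ 35 → not valid
(16,28,39): 16+28 > 39 → valid
(12,16,29): 12+16 ≤ 29 → not valid
(26,31,63): 26+31 ≤ 63 → not valid
(3,24,28): 3+24 ≤ 28 → not valid
(12,21,40): 12+21 ≤ 40 → not valid
1 of the 7 triples forms a triangle.

1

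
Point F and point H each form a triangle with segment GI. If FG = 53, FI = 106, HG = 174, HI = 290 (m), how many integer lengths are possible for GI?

From triangle FGI: 53 < GI < 159.
From triangle HGI: 116 < GI < 464.
Intersection: 116 < GI < 159, so integers 117 through 158: 42 values.

42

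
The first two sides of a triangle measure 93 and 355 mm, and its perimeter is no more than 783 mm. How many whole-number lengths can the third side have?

Triangle inequality: 262 < x < 448. Perimeter ≤ 783 gives x ≤ 783 − 93 − 355 = 335.
So 262 < x ≤ 335; integers 263 through 335: 73 values.

73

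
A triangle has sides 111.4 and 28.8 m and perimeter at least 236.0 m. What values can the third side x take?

Triangle inequality alone gives 82.6 < x < 140.2.
The perimeter condition gives x ≥ 236.0 − 111.4 − 28.8 = 95.8.
Intersecting the two: 95.8 ≤ x < 140.2.

95.8 ≤ x < 140.2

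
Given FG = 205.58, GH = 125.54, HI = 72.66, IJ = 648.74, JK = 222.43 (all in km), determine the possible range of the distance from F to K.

22.53 ≤ FK ≤ 1274.95 km

The maximum is all hops collinear in one direction: 205.58 + 125.54 + 72.66 + 648.74 + 222.43 = 1274.95.
The longest hop is 648.74; the others sum to 626.21. Folding the others back against it leaves at least 648.74 − 626.21 = 22.53.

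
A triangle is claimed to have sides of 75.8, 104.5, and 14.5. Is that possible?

The longest side is 104.5, but the other two sum to only 90.3.
90.3 < 104.5, so the triangle inequality fails.

No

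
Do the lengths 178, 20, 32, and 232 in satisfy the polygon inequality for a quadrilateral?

No

For a quadrilateral, each side must be shorter than the sum of the others.
Here the longest side is 232, but the remaining 3 sides sum to only 230.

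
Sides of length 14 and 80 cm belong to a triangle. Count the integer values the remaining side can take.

27

The third side lies in the open interval (66, 94).
Integers from 67 to 93 inclusive: 93 − 67 + 1 = 27.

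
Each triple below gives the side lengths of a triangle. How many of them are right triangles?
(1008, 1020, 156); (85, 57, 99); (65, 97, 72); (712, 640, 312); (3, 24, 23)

(1008,1020,156): 156²+1008² = 1040400 = 1020² → right
(85,57,99): 57²+85² = 10474 > 9801 = 99² → acute
(65,97,72): 65²+72² = 9409 = 97² → right
(712,640,312): 312²+640² = 506944 = 712² → right
(3,24,23): 3²+23² = 538 < 576 = 24² → obtuse
3 of the 5 are right.

3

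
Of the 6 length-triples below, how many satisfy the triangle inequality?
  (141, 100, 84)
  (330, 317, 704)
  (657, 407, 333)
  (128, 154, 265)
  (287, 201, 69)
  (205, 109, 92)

(84,100,141): 84+100 > 141 → valid
(317,330,704): 317+330 ≤ 704 → not valid
(333,407,657): 333+407 > 657 → valid
(128,154,265): 128+154 > 265 → valid
(69,201,287): 69+201 ≤ 287 → not valid
(92,109,205): 92+109 ≤ 205 → not valid
3 of the 6 triples form a triangle.

3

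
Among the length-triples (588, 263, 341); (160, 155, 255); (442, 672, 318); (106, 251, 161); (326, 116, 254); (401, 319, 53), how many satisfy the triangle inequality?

5

(263,341,588): 263+341 > 588 → valid
(155,160,255): 155+160 > 255 → valid
(318,442,672): 318+442 > 672 → valid
(106,161,251): 106+161 > 251 → valid
(116,254,326): 116+254 > 326 → valid
(53,319,401): 53+319 ≤ 401 → not valid
5 of the 6 triples form a triangle.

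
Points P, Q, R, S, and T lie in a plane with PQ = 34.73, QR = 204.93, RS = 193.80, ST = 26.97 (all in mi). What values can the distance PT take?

The maximum is all hops collinear in one direction: 34.73 + 204.93 + 193.80 + 26.97 = 460.43.
The longest hop is 204.93; the others sum to 255.50. Since 204.93 ≤ 255.50, the path can fold back on itself completely, so the minimum distance is 0.

0 ≤ PT ≤ 460.43 mi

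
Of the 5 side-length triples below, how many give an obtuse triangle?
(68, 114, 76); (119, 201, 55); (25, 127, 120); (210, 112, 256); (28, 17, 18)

(68,114,76): 68²+76² = 10400 < 12996 = 114² → obtuse
(119,201,55): 55+119 ≤ 201, not a triangle
(25,127,120): 25²+120² = 15025 < 16129 = 127² → obtuse
(210,112,256): 112²+210² = 56644 < 65536 = 256² → obtuse
(28,17,18): 17²+18² = 613 < 784 = 28² → obtuse
4 of the 5 are obtuse.

4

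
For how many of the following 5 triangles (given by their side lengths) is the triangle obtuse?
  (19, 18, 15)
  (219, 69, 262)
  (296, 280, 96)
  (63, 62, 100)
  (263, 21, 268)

3

(19,18,15): 15²+18² = 549 > 361 = 19² → acute
(219,69,262): 69²+219² = 52722 < 68644 = 262² → obtuse
(296,280,96): 96²+280² = 87616 = 296² → right
(63,62,100): 62²+63² = 7813 < 10000 = 100² → obtuse
(263,21,268): 21²+263² = 69610 < 71824 = 268² → obtuse
3 of the 5 are obtuse.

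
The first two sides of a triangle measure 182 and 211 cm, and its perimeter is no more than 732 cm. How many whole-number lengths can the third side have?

Triangle inequality: 29 < x < 393. Perimeter ≤ 732 gives x ≤ 732 − 182 − 211 = 339.
So 29 < x ≤ 339; integers 30 through 339: 310 values.

310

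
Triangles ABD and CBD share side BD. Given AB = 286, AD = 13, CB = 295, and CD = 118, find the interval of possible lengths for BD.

273 < BD < 299

From triangle ABD: |286 − 13| < BD < 286 + 13, i.e. 273 < BD < 299.
From triangle CBD: 177 < BD < 413.
Both must hold, so BD lies in the intersection.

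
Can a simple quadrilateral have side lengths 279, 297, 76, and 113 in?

A quadrilateral exists iff every side is shorter than the sum of the others — equivalently, the longest side is less than the sum of the rest.
Longest side 297 < 468 (sum of the remaining 3), so yes.

Yes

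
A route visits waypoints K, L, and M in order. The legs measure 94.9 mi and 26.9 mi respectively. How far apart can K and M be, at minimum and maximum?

68.0 ≤ KM ≤ 121.8 mi

By the triangle inequality, |94.9 − 26.9| ≤ KM ≤ 94.9 + 26.9.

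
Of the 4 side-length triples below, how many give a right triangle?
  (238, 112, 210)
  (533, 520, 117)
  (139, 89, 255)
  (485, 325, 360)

3

(238,112,210): 112²+210² = 56644 = 238² → right
(533,520,117): 117²+520² = 284089 = 533² → right
(139,89,255): 89+139 ≤ 255, not a triangle
(485,325,360): 325²+360² = 235225 = 485² → right
3 of the 4 are right.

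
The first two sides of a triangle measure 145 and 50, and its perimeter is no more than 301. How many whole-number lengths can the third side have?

11

Triangle inequality: 95 < x < 195. Perimeter ≤ 301 gives x ≤ 301 − 145 − 50 = 106.
So 95 < x ≤ 106; integers 96 through 106: 11 values.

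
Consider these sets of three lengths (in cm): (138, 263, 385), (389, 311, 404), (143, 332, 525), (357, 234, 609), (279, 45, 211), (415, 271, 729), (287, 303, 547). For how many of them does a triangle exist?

3

(138,263,385): 138+263 > 385 → valid
(311,389,404): 311+389 > 404 → valid
(143,332,525): 143+332 ≤ 525 → not valid
(234,357,609): 234+357 ≤ 609 → not valid
(45,211,279): 45+211 ≤ 279 → not valid
(271,415,729): 271+415 ≤ 729 → not valid
(287,303,547): 287+303 > 547 → valid
3 of the 7 triples form a triangle.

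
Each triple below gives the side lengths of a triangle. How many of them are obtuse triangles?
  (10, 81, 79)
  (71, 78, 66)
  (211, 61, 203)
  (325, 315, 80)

(10,81,79): 10²+79² = 6341 < 6561 = 81² → obtuse
(71,78,66): 66²+71² = 9397 > 6084 = 78² → acute
(211,61,203): 61²+203² = 44930 > 44521 = 211² → acute
(325,315,80): 80²+315² = 105625 = 325² → right
1 of the 4 is obtuse.

1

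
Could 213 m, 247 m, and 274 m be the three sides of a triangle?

The longest side is 274, and the other two sum to 460.
Since 460 > 274, the triangle inequality holds.

Yes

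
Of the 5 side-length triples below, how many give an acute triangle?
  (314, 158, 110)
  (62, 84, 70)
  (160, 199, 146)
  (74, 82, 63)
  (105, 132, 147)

4

(314,158,110): 110+158 ≤ 314, not a triangle
(62,84,70): 62²+70² = 8744 > 7056 = 84² → acute
(160,199,146): 146²+160² = 46916 > 39601 = 199² → acute
(74,82,63): 63²+74² = 9445 > 6724 = 82² → acute
(105,132,147): 105²+132² = 28449 > 21609 = 147² → acute
4 of the 5 are acute.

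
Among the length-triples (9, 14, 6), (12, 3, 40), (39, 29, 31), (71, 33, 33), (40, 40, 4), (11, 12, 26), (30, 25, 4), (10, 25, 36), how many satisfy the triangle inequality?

(6,9,14): 6+9 > 14 → valid
(3,12,40): 3+12 ≤ 40 → not valid
(29,31,39): 29+31 > 39 → valid
(33,33,71): 33+33 ≤ 71 → not valid
(4,40,40): 4+40 > 40 → valid
(11,12,26): 11+12 ≤ 26 → not valid
(4,25,30): 4+25 ≤ 30 → not valid
(10,25,36): 10+25 ≤ 36 → not valid
3 of the 8 triples form a triangle.

3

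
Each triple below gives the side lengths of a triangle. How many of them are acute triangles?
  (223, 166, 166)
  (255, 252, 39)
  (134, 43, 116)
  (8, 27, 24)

(223,166,166): 166²+166² = 55112 > 49729 = 223² → acute
(255,252,39): 39²+252² = 65025 = 255² → right
(134,43,116): 43²+116² = 15305 < 17956 = 134² → obtuse
(8,27,24): 8²+24² = 640 < 729 = 27² → obtuse
1 of the 4 is acute.

1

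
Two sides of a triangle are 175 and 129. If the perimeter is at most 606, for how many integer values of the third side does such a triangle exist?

Triangle inequality: 46 < x < 304. Perimeter ≤ 606 gives x ≤ 606 − 175 − 129 = 302.
So 46 < x ≤ 302; integers 47 through 302: 256 values.

256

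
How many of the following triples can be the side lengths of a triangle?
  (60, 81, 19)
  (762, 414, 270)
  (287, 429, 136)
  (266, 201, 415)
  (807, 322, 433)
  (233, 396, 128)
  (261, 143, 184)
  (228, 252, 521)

(19,60,81): 19+60 ≤ 81 → not valid
(270,414,762): 270+414 ≤ 762 → not valid
(136,287,429): 136+287 ≤ 429 → not valid
(201,266,415): 201+266 > 415 → valid
(322,433,807): 322+433 ≤ 807 → not valid
(128,233,396): 128+233 ≤ 396 → not valid
(143,184,261): 143+184 > 261 → valid
(228,252,521): 228+252 ≤ 521 → not valid
2 of the 8 triples form a triangle.

2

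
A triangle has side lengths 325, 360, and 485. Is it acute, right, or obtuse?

Compare the square of the longest side to the sum of squares of the other two: 325² + 360² = 235225 = 485².

right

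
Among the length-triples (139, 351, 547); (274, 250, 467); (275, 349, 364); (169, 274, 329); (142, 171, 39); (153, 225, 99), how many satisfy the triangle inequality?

(139,351,547): 139+351 ≤ 547 → not valid
(250,274,467): 250+274 > 467 → valid
(275,349,364): 275+349 > 364 → valid
(169,274,329): 169+274 > 329 → valid
(39,142,171): 39+142 > 171 → valid
(99,153,225): 99+153 > 225 → valid
5 of the 6 triples form a triangle.

5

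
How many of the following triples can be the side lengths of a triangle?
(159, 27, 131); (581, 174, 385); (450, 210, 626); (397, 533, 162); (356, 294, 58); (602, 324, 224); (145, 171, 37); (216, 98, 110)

3

(27,131,159): 27+131 ≤ 159 → not valid
(174,385,581): 174+385 ≤ 581 → not valid
(210,450,626): 210+450 > 626 → valid
(162,397,533): 162+397 > 533 → valid
(58,294,356): 58+294 ≤ 356 → not valid
(224,324,602): 224+324 ≤ 602 → not valid
(37,145,171): 37+145 > 171 → valid
(98,110,216): 98+110 ≤ 216 → not valid
3 of the 8 triples form a triangle.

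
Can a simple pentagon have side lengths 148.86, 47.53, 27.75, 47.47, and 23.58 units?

No

For a pentagon, each side must be shorter than the sum of the others.
Here the longest side is 148.86, but the remaining 4 sides sum to only 146.33.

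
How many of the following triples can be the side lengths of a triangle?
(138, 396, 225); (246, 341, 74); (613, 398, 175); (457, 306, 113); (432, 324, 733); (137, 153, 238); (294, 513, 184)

2

(138,225,396): 138+225 ≤ 396 → not valid
(74,246,341): 74+246 ≤ 341 → not valid
(175,398,613): 175+398 ≤ 613 → not valid
(113,306,457): 113+306 ≤ 457 → not valid
(324,432,733): 324+432 > 733 → valid
(137,153,238): 137+153 > 238 → valid
(184,294,513): 184+294 ≤ 513 → not valid
2 of the 7 triples form a triangle.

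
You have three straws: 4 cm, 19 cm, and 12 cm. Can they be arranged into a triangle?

No

The longest side is 19, but the other two sum to only 16.
16 < 19, so the triangle inequality fails.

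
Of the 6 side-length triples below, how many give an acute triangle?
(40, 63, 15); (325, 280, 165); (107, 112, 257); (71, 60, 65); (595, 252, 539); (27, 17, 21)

(40,63,15): 15+40 ≤ 63, not a triangle
(325,280,165): 165²+280² = 105625 = 325² → right
(107,112,257): 107+112 ≤ 257, not a triangle
(71,60,65): 60²+65² = 7825 > 5041 = 71² → acute
(595,252,539): 252²+539² = 354025 = 595² → right
(27,17,21): 17²+21² = 730 > 729 = 27² → acute
2 of the 6 are acute.

2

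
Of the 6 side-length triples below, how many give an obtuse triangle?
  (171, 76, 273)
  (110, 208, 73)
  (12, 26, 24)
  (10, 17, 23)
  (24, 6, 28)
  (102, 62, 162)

(171,76,273): 76+171 ≤ 273, not a triangle
(110,208,73): 73+110 ≤ 208, not a triangle
(12,26,24): 12²+24² = 720 > 676 = 26² → acute
(10,17,23): 10²+17² = 389 < 529 = 23² → obtuse
(24,6,28): 6²+24² = 612 < 784 = 28² → obtuse
(102,62,162): 62²+102² = 14248 < 26244 = 162² → obtuse
3 of the 6 are obtuse.

3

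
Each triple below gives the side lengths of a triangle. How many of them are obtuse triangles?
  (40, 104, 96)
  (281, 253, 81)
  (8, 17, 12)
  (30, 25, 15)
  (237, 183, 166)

(40,104,96): 40²+96² = 10816 = 104² → right
(281,253,81): 81²+253² = 70570 < 78961 = 281² → obtuse
(8,17,12): 8²+12² = 208 < 289 = 17² → obtuse
(30,25,15): 15²+25² = 850 < 900 = 30² → obtuse
(237,183,166): 166²+183² = 61045 > 56169 = 237² → acute
3 of the 5 are obtuse.

3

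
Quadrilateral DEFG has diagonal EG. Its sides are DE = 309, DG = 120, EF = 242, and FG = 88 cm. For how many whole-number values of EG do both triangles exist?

140

From triangle DEG: 189 < EG < 429.
From triangle FEG: 154 < EG < 330.
Intersection: 189 < EG < 330, so integers 190 through 329: 140 values.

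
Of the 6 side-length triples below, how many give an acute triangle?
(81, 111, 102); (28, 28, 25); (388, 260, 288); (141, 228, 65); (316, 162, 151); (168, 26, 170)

2

(81,111,102): 81²+102² = 16965 > 12321 = 111² → acute
(28,28,25): 25²+28² = 1409 > 784 = 28² → acute
(388,260,288): 260²+288² = 150544 = 388² → right
(141,228,65): 65+141 ≤ 228, not a triangle
(316,162,151): 151+162 ≤ 316, not a triangle
(168,26,170): 26²+168² = 28900 = 170² → right
2 of the 6 are acute.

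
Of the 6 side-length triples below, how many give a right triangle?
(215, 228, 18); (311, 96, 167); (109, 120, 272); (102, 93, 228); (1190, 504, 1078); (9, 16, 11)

1

(215,228,18): 18²+215² = 46549 < 51984 = 228² → obtuse
(311,96,167): 96+167 ≤ 311, not a triangle
(109,120,272): 109+120 ≤ 272, not a triangle
(102,93,228): 93+102 ≤ 228, not a triangle
(1190,504,1078): 504²+1078² = 1416100 = 1190² → right
(9,16,11): 9²+11² = 202 < 256 = 16² → obtuse
1 of the 6 is right.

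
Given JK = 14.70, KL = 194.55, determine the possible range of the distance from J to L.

By the triangle inequality, |14.70 − 194.55| ≤ JL ≤ 14.70 + 194.55.

179.85 ≤ JL ≤ 209.25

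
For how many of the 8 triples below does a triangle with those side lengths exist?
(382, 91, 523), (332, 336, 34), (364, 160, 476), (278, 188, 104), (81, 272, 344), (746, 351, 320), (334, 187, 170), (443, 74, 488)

6

(91,382,523): 91+382 ≤ 523 → not valid
(34,332,336): 34+332 > 336 → valid
(160,364,476): 160+364 > 476 → valid
(104,188,278): 104+188 > 278 → valid
(81,272,344): 81+272 > 344 → valid
(320,351,746): 320+351 ≤ 746 → not valid
(170,187,334): 170+187 > 334 → valid
(74,443,488): 74+443 > 488 → valid
6 of the 8 triples form a triangle.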